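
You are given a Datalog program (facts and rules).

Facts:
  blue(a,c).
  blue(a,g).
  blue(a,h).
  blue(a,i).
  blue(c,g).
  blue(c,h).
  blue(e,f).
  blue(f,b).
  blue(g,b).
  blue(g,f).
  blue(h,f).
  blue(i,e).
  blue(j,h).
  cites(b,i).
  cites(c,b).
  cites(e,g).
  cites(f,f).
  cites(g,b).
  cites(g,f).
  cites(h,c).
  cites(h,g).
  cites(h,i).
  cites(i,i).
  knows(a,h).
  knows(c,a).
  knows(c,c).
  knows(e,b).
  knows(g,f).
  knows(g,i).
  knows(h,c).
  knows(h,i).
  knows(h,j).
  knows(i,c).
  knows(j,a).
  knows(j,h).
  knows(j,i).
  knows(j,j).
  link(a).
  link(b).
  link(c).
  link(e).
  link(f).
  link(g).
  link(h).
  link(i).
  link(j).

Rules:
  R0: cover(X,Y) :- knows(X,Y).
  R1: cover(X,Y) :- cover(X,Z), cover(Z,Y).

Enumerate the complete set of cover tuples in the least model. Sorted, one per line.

cover(a,a)
cover(a,c)
cover(a,h)
cover(a,i)
cover(a,j)
cover(c,a)
cover(c,c)
cover(c,h)
cover(c,i)
cover(c,j)
cover(e,b)
cover(g,a)
cover(g,c)
cover(g,f)
cover(g,h)
cover(g,i)
cover(g,j)
cover(h,a)
cover(h,c)
cover(h,h)
cover(h,i)
cover(h,j)
cover(i,a)
cover(i,c)
cover(i,h)
cover(i,i)
cover(i,j)
cover(j,a)
cover(j,c)
cover(j,h)
cover(j,i)
cover(j,j)

round 1: derive cover(a,h) via R0 from knows(a,h)
round 1: derive cover(c,a) via R0 from knows(c,a)
round 1: derive cover(c,c) via R0 from knows(c,c)
round 1: derive cover(e,b) via R0 from knows(e,b)
round 1: derive cover(g,f) via R0 from knows(g,f)
round 1: derive cover(g,i) via R0 from knows(g,i)
round 1: derive cover(h,c) via R0 from knows(h,c)
round 1: derive cover(h,i) via R0 from knows(h,i)
round 1: derive cover(h,j) via R0 from knows(h,j)
round 1: derive cover(i,c) via R0 from knows(i,c)
round 1: derive cover(j,a) via R0 from knows(j,a)
round 1: derive cover(j,h) via R0 from knows(j,h)
round 1: derive cover(j,i) via R0 from knows(j,i)
round 1: derive cover(j,j) via R0 from knows(j,j)
round 2: derive cover(a,c) via R1 from cover(a,h), cover(h,c)
round 2: derive cover(a,i) via R1 from cover(a,h), cover(h,i)
round 2: derive cover(a,j) via R1 from cover(a,h), cover(h,j)
round 2: derive cover(c,h) via R1 from cover(c,a), cover(a,h)
round 2: derive cover(g,c) via R1 from cover(g,i), cover(i,c)
round 2: derive cover(h,a) via R1 from cover(h,c), cover(c,a)
round 2: derive cover(h,h) via R1 from cover(h,j), cover(j,h)
round 2: derive cover(i,a) via R1 from cover(i,c), cover(c,a)
round 2: derive cover(j,c) via R1 from cover(j,h), cover(h,c)
round 3: derive cover(a,a) via R1 from cover(a,c), cover(c,a)
round 3: derive cover(c,i) via R1 from cover(c,a), cover(a,i)
round 3: derive cover(c,j) via R1 from cover(c,a), cover(a,j)
round 3: derive cover(g,a) via R1 from cover(g,c), cover(c,a)
round 3: derive cover(g,h) via R1 from cover(g,c), cover(c,h)
round 3: derive cover(i,h) via R1 from cover(i,a), cover(a,h)
round 3: derive cover(i,i) via R1 from cover(i,a), cover(a,i)
round 3: derive cover(i,j) via R1 from cover(i,a), cover(a,j)
round 4: derive cover(g,j) via R1 from cover(g,a), cover(a,j)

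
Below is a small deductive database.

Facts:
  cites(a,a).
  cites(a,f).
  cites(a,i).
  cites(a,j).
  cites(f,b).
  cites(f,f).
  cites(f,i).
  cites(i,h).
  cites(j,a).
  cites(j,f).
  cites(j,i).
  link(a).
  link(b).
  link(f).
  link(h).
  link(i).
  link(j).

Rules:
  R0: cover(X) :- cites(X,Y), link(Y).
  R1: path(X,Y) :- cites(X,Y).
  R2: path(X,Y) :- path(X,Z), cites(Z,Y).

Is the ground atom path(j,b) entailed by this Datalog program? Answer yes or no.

round 1: derive path(a,a) via R1 from cites(a,a)
round 1: derive path(a,f) via R1 from cites(a,f)
round 1: derive path(a,i) via R1 from cites(a,i)
round 1: derive path(a,j) via R1 from cites(a,j)
round 1: derive path(f,b) via R1 from cites(f,b)
round 1: derive path(f,f) via R1 from cites(f,f)
round 1: derive path(f,i) via R1 from cites(f,i)
round 1: derive path(i,h) via R1 from cites(i,h)
round 1: derive path(j,a) via R1 from cites(j,a)
round 1: derive path(j,f) via R1 from cites(j,f)
round 1: derive path(j,i) via R1 from cites(j,i)
round 2: derive path(a,b) via R2 from path(a,f), cites(f,b)
round 2: derive path(a,h) via R2 from path(a,i), cites(i,h)
round 2: derive path(f,h) via R2 from path(f,i), cites(i,h)
round 2: derive path(j,b) via R2 from path(j,f), cites(f,b)
round 2: derive path(j,h) via R2 from path(j,i), cites(i,h)
round 2: derive path(j,j) via R2 from path(j,a), cites(a,j)

yes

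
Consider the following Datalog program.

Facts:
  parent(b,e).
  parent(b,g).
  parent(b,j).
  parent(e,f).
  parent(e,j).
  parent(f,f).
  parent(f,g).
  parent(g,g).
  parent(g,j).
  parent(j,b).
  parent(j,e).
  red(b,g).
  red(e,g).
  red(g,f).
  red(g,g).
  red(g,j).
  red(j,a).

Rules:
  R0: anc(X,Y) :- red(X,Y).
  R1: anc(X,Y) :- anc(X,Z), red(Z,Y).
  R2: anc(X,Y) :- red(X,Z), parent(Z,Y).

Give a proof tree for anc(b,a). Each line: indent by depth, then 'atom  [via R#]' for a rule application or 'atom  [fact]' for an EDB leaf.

round 1: derive anc(b,g) via R0 from red(b,g)
round 1: derive anc(e,g) via R0 from red(e,g)
round 1: derive anc(g,f) via R0 from red(g,f)
round 1: derive anc(g,g) via R0 from red(g,g)
round 1: derive anc(g,j) via R0 from red(g,j)
round 1: derive anc(j,a) via R0 from red(j,a)
round 1: derive anc(b,j) via R2 from red(b,g), parent(g,j)
round 1: derive anc(e,j) via R2 from red(e,g), parent(g,j)
round 1: derive anc(g,b) via R2 from red(g,j), parent(j,b)
round 1: derive anc(g,e) via R2 from red(g,j), parent(j,e)
round 2: derive anc(b,a) via R1 from anc(b,j), red(j,a)
round 2: derive anc(b,f) via R1 from anc(b,g), red(g,f)
round 2: derive anc(e,a) via R1 from anc(e,j), red(j,a)
round 2: derive anc(e,f) via R1 from anc(e,g), red(g,f)
round 2: derive anc(g,a) via R1 from anc(g,j), red(j,a)

anc(b,a)  [via R1]
  anc(b,j)  [via R2]
    red(b,g)  [fact]
    parent(g,j)  [fact]
  red(j,a)  [fact]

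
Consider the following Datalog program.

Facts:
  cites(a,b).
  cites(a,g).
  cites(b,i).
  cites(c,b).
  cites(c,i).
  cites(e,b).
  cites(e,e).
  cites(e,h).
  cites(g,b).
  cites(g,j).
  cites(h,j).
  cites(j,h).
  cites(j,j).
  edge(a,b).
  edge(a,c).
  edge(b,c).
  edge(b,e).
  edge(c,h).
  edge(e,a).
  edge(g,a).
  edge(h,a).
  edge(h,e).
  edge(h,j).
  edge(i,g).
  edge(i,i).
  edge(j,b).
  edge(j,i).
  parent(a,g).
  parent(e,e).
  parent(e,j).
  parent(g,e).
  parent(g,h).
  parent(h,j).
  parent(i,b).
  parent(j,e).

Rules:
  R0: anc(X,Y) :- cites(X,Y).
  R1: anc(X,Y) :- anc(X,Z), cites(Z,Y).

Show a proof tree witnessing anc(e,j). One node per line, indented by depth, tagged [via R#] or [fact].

anc(e,j)  [via R1]
  anc(e,h)  [via R0]
    cites(e,h)  [fact]
  cites(h,j)  [fact]

round 1: derive anc(a,b) via R0 from cites(a,b)
round 1: derive anc(a,g) via R0 from cites(a,g)
round 1: derive anc(b,i) via R0 from cites(b,i)
round 1: derive anc(c,b) via R0 from cites(c,b)
round 1: derive anc(c,i) via R0 from cites(c,i)
round 1: derive anc(e,b) via R0 from cites(e,b)
round 1: derive anc(e,e) via R0 from cites(e,e)
round 1: derive anc(e,h) via R0 from cites(e,h)
round 1: derive anc(g,b) via R0 from cites(g,b)
round 1: derive anc(g,j) via R0 from cites(g,j)
round 1: derive anc(h,j) via R0 from cites(h,j)
round 1: derive anc(j,h) via R0 from cites(j,h)
round 1: derive anc(j,j) via R0 from cites(j,j)
round 2: derive anc(a,i) via R1 from anc(a,b), cites(b,i)
round 2: derive anc(a,j) via R1 from anc(a,g), cites(g,j)
round 2: derive anc(e,i) via R1 from anc(e,b), cites(b,i)
round 2: derive anc(e,j) via R1 from anc(e,h), cites(h,j)
round 2: derive anc(g,h) via R1 from anc(g,j), cites(j,h)
round 2: derive anc(g,i) via R1 from anc(g,b), cites(b,i)
round 2: derive anc(h,h) via R1 from anc(h,j), cites(j,h)
round 3: derive anc(a,h) via R1 from anc(a,j), cites(j,h)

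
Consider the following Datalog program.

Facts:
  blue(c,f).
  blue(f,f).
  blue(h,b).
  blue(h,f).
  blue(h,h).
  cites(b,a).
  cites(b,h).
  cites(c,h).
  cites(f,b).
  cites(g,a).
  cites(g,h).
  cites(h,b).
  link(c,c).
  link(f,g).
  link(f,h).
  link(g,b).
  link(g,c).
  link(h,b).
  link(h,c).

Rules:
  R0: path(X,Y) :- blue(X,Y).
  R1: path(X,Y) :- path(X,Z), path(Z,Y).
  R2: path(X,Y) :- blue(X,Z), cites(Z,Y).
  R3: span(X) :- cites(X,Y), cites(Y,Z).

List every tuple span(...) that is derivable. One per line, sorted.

span(b)
span(c)
span(f)
span(g)
span(h)

round 1: derive span(b) via R3 from cites(b,h), cites(h,b)
round 1: derive span(c) via R3 from cites(c,h), cites(h,b)
round 1: derive span(f) via R3 from cites(f,b), cites(b,a)
round 1: derive span(g) via R3 from cites(g,h), cites(h,b)
round 1: derive span(h) via R3 from cites(h,b), cites(b,a)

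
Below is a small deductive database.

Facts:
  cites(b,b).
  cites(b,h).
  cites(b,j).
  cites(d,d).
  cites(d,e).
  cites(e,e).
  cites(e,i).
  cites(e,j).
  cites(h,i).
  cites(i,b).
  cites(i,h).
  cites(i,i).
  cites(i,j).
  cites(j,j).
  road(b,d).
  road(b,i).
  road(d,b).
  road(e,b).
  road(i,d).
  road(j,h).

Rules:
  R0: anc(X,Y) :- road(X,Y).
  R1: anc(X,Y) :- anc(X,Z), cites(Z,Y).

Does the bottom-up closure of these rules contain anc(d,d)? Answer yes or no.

round 1: derive anc(b,d) via R0 from road(b,d)
round 1: derive anc(b,i) via R0 from road(b,i)
round 1: derive anc(d,b) via R0 from road(d,b)
round 1: derive anc(e,b) via R0 from road(e,b)
round 1: derive anc(i,d) via R0 from road(i,d)
round 1: derive anc(j,h) via R0 from road(j,h)
round 2: derive anc(b,b) via R1 from anc(b,i), cites(i,b)
round 2: derive anc(b,e) via R1 from anc(b,d), cites(d,e)
round 2: derive anc(b,h) via R1 from anc(b,i), cites(i,h)
round 2: derive anc(b,j) via R1 from anc(b,i), cites(i,j)
round 2: derive anc(d,h) via R1 from anc(d,b), cites(b,h)
round 2: derive anc(d,j) via R1 from anc(d,b), cites(b,j)
round 2: derive anc(e,h) via R1 from anc(e,b), cites(b,h)
round 2: derive anc(e,j) via R1 from anc(e,b), cites(b,j)
round 2: derive anc(i,e) via R1 from anc(i,d), cites(d,e)
round 2: derive anc(j,i) via R1 from anc(j,h), cites(h,i)
round 3: derive anc(d,i) via R1 from anc(d,h), cites(h,i)
round 3: derive anc(e,i) via R1 from anc(e,h), cites(h,i)
round 3: derive anc(i,i) via R1 from anc(i,e), cites(e,i)
round 3: derive anc(i,j) via R1 from anc(i,e), cites(e,j)
round 3: derive anc(j,b) via R1 from anc(j,i), cites(i,b)
round 3: derive anc(j,j) via R1 from anc(j,i), cites(i,j)
round 4: derive anc(i,b) via R1 from anc(i,i), cites(i,b)
round 4: derive anc(i,h) via R1 from anc(i,i), cites(i,h)

no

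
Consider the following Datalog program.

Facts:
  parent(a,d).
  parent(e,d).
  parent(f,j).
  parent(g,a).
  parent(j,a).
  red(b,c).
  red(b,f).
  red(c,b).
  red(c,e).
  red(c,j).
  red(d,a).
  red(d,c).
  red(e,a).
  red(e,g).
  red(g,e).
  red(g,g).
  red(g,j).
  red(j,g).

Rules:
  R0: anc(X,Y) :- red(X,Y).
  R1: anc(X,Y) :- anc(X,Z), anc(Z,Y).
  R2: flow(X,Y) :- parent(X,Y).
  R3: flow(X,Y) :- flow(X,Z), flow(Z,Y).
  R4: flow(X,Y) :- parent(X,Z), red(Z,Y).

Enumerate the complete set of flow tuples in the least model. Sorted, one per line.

round 1: derive flow(a,d) via R2 from parent(a,d)
round 1: derive flow(e,d) via R2 from parent(e,d)
round 1: derive flow(f,j) via R2 from parent(f,j)
round 1: derive flow(g,a) via R2 from parent(g,a)
round 1: derive flow(j,a) via R2 from parent(j,a)
round 1: derive flow(a,a) via R4 from parent(a,d), red(d,a)
round 1: derive flow(a,c) via R4 from parent(a,d), red(d,c)
round 1: derive flow(e,a) via R4 from parent(e,d), red(d,a)
round 1: derive flow(e,c) via R4 from parent(e,d), red(d,c)
round 1: derive flow(f,g) via R4 from parent(f,j), red(j,g)
round 2: derive flow(f,a) via R3 from flow(f,g), flow(g,a)
round 2: derive flow(g,c) via R3 from flow(g,a), flow(a,c)
round 2: derive flow(g,d) via R3 from flow(g,a), flow(a,d)
round 2: derive flow(j,c) via R3 from flow(j,a), flow(a,c)
round 2: derive flow(j,d) via R3 from flow(j,a), flow(a,d)
round 3: derive flow(f,c) via R3 from flow(f,a), flow(a,c)
round 3: derive flow(f,d) via R3 from flow(f,a), flow(a,d)

flow(a,a)
flow(a,c)
flow(a,d)
flow(e,a)
flow(e,c)
flow(e,d)
flow(f,a)
flow(f,c)
flow(f,d)
flow(f,g)
flow(f,j)
flow(g,a)
flow(g,c)
flow(g,d)
flow(j,a)
flow(j,c)
flow(j,d)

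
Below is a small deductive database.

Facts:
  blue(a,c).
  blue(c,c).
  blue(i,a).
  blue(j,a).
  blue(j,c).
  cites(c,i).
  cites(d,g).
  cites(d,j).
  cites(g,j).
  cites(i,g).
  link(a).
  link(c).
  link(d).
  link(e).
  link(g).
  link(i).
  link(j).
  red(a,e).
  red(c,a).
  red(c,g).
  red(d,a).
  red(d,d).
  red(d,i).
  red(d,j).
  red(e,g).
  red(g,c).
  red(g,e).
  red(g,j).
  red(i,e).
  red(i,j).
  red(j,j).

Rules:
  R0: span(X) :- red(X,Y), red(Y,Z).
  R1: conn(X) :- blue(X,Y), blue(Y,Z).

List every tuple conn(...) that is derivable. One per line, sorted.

conn(a)
conn(c)
conn(i)
conn(j)

round 1: derive conn(a) via R1 from blue(a,c), blue(c,c)
round 1: derive conn(c) via R1 from blue(c,c), blue(c,c)
round 1: derive conn(i) via R1 from blue(i,a), blue(a,c)
round 1: derive conn(j) via R1 from blue(j,a), blue(a,c)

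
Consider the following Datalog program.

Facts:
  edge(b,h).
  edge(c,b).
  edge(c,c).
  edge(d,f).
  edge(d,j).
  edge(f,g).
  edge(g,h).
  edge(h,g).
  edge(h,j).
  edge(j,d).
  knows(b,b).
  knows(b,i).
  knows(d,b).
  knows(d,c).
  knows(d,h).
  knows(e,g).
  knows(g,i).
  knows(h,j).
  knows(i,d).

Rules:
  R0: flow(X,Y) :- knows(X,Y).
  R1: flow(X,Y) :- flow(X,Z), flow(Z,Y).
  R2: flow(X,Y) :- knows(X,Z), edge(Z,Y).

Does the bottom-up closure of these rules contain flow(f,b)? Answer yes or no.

no

round 1: derive flow(b,b) via R0 from knows(b,b)
round 1: derive flow(b,i) via R0 from knows(b,i)
round 1: derive flow(d,b) via R0 from knows(d,b)
round 1: derive flow(d,c) via R0 from knows(d,c)
round 1: derive flow(d,h) via R0 from knows(d,h)
round 1: derive flow(e,g) via R0 from knows(e,g)
round 1: derive flow(g,i) via R0 from knows(g,i)
round 1: derive flow(h,j) via R0 from knows(h,j)
round 1: derive flow(i,d) via R0 from knows(i,d)
round 1: derive flow(b,h) via R2 from knows(b,b), edge(b,h)
round 1: derive flow(d,g) via R2 from knows(d,h), edge(h,g)
round 1: derive flow(d,j) via R2 from knows(d,h), edge(h,j)
round 1: derive flow(e,h) via R2 from knows(e,g), edge(g,h)
round 1: derive flow(h,d) via R2 from knows(h,j), edge(j,d)
round 1: derive flow(i,f) via R2 from knows(i,d), edge(d,f)
round 1: derive flow(i,j) via R2 from knows(i,d), edge(d,j)
round 2: derive flow(b,d) via R1 from flow(b,h), flow(h,d)
round 2: derive flow(b,f) via R1 from flow(b,i), flow(i,f)
round 2: derive flow(b,j) via R1 from flow(b,h), flow(h,j)
round 2: derive flow(d,d) via R1 from flow(d,h), flow(h,d)
round 2: derive flow(d,i) via R1 from flow(d,b), flow(b,i)
round 2: derive flow(e,d) via R1 from flow(e,h), flow(h,d)
round 2: derive flow(e,i) via R1 from flow(e,g), flow(g,i)
round 2: derive flow(e,j) via R1 from flow(e,h), flow(h,j)
round 2: derive flow(g,d) via R1 from flow(g,i), flow(i,d)
round 2: derive flow(g,f) via R1 from flow(g,i), flow(i,f)
round 2: derive flow(g,j) via R1 from flow(g,i), flow(i,j)
round 2: derive flow(h,b) via R1 from flow(h,d), flow(d,b)
round 2: derive flow(h,c) via R1 from flow(h,d), flow(d,c)
round 2: derive flow(h,g) via R1 from flow(h,d), flow(d,g)
round 2: derive flow(h,h) via R1 from flow(h,d), flow(d,h)
round 2: derive flow(i,b) via R1 from flow(i,d), flow(d,b)
round 2: derive flow(i,c) via R1 from flow(i,d), flow(d,c)
round 2: derive flow(i,g) via R1 from flow(i,d), flow(d,g)
round 2: derive flow(i,h) via R1 from flow(i,d), flow(d,h)
round 3: derive flow(b,c) via R1 from flow(b,d), flow(d,c)
round 3: derive flow(b,g) via R1 from flow(b,d), flow(d,g)
round 3: derive flow(d,f) via R1 from flow(d,b), flow(b,f)
round 3: derive flow(e,b) via R1 from flow(e,d), flow(d,b)
round 3: derive flow(e,c) via R1 from flow(e,d), flow(d,c)
round 3: derive flow(e,f) via R1 from flow(e,g), flow(g,f)
round 3: derive flow(g,b) via R1 from flow(g,d), flow(d,b)
round 3: derive flow(g,c) via R1 from flow(g,d), flow(d,c)
round 3: derive flow(g,g) via R1 from flow(g,d), flow(d,g)
round 3: derive flow(g,h) via R1 from flow(g,d), flow(d,h)
round 3: derive flow(h,f) via R1 from flow(h,b), flow(b,f)
round 3: derive flow(h,i) via R1 from flow(h,b), flow(b,i)
round 3: derive flow(i,i) via R1 from flow(i,b), flow(b,i)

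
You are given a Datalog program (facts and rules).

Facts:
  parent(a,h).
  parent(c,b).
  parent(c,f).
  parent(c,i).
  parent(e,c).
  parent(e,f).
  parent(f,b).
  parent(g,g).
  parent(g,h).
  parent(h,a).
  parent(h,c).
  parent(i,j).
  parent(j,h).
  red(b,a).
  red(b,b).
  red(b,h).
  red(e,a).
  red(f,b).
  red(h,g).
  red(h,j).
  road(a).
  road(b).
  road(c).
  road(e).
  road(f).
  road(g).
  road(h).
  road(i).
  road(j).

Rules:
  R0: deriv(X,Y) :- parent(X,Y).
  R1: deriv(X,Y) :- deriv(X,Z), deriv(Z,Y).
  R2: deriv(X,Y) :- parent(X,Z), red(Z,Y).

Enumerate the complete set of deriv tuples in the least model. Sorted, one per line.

deriv(a,a)
deriv(a,b)
deriv(a,c)
deriv(a,f)
deriv(a,g)
deriv(a,h)
deriv(a,i)
deriv(a,j)
deriv(c,a)
deriv(c,b)
deriv(c,c)
deriv(c,f)
deriv(c,g)
deriv(c,h)
deriv(c,i)
deriv(c,j)
deriv(e,a)
deriv(e,b)
deriv(e,c)
deriv(e,f)
deriv(e,g)
deriv(e,h)
deriv(e,i)
deriv(e,j)
deriv(f,a)
deriv(f,b)
deriv(f,c)
deriv(f,f)
deriv(f,g)
deriv(f,h)
deriv(f,i)
deriv(f,j)
deriv(g,a)
deriv(g,b)
deriv(g,c)
deriv(g,f)
deriv(g,g)
deriv(g,h)
deriv(g,i)
deriv(g,j)
deriv(h,a)
deriv(h,b)
deriv(h,c)
deriv(h,f)
deriv(h,g)
deriv(h,h)
deriv(h,i)
deriv(h,j)
deriv(i,a)
deriv(i,b)
deriv(i,c)
deriv(i,f)
deriv(i,g)
deriv(i,h)
deriv(i,i)
deriv(i,j)
deriv(j,a)
deriv(j,b)
deriv(j,c)
deriv(j,f)
deriv(j,g)
deriv(j,h)
deriv(j,i)
deriv(j,j)

round 1: derive deriv(a,h) via R0 from parent(a,h)
round 1: derive deriv(c,b) via R0 from parent(c,b)
round 1: derive deriv(c,f) via R0 from parent(c,f)
round 1: derive deriv(c,i) via R0 from parent(c,i)
round 1: derive deriv(e,c) via R0 from parent(e,c)
round 1: derive deriv(e,f) via R0 from parent(e,f)
round 1: derive deriv(f,b) via R0 from parent(f,b)
round 1: derive deriv(g,g) via R0 from parent(g,g)
round 1: derive deriv(g,h) via R0 from parent(g,h)
round 1: derive deriv(h,a) via R0 from parent(h,a)
round 1: derive deriv(h,c) via R0 from parent(h,c)
round 1: derive deriv(i,j) via R0 from parent(i,j)
round 1: derive deriv(j,h) via R0 from parent(j,h)
round 1: derive deriv(a,g) via R2 from parent(a,h), red(h,g)
round 1: derive deriv(a,j) via R2 from parent(a,h), red(h,j)
round 1: derive deriv(c,a) via R2 from parent(c,b), red(b,a)
round 1: derive deriv(c,h) via R2 from parent(c,b), red(b,h)
round 1: derive deriv(e,b) via R2 from parent(e,f), red(f,b)
round 1: derive deriv(f,a) via R2 from parent(f,b), red(b,a)
round 1: derive deriv(f,h) via R2 from parent(f,b), red(b,h)
round 1: derive deriv(g,j) via R2 from parent(g,h), red(h,j)
round 1: derive deriv(j,g) via R2 from parent(j,h), red(h,g)
round 1: derive deriv(j,j) via R2 from parent(j,h), red(h,j)
round 2: derive deriv(a,a) via R1 from deriv(a,h), deriv(h,a)
round 2: derive deriv(a,c) via R1 from deriv(a,h), deriv(h,c)
round 2: derive deriv(c,c) via R1 from deriv(c,h), deriv(h,c)
round 2: derive deriv(c,g) via R1 from deriv(c,a), deriv(a,g)
round 2: derive deriv(c,j) via R1 from deriv(c,a), deriv(a,j)
round 2: derive deriv(e,a) via R1 from deriv(e,c), deriv(c,a)
round 2: derive deriv(e,h) via R1 from deriv(e,c), deriv(c,h)
round 2: derive deriv(e,i) via R1 from deriv(e,c), deriv(c,i)
round 2: derive deriv(f,c) via R1 from deriv(f,h), deriv(h,c)
round 2: derive deriv(f,g) via R1 from deriv(f,a), deriv(a,g)
round 2: derive deriv(f,j) via R1 from deriv(f,a), deriv(a,j)
round 2: derive deriv(g,a) via R1 from deriv(g,h), deriv(h,a)
round 2: derive deriv(g,c) via R1 from deriv(g,h), deriv(h,c)
round 2: derive deriv(h,b) via R1 from deriv(h,c), deriv(c,b)
round 2: derive deriv(h,f) via R1 from deriv(h,c), deriv(c,f)
round 2: derive deriv(h,g) via R1 from deriv(h,a), deriv(a,g)
round 2: derive deriv(h,h) via R1 from deriv(h,a), deriv(a,h)
round 2: derive deriv(h,i) via R1 from deriv(h,c), deriv(c,i)
round 2: derive deriv(h,j) via R1 from deriv(h,a), deriv(a,j)
round 2: derive deriv(i,g) via R1 from deriv(i,j), deriv(j,g)
round 2: derive deriv(i,h) via R1 from deriv(i,j), deriv(j,h)
round 2: derive deriv(j,a) via R1 from deriv(j,h), deriv(h,a)
round 2: derive deriv(j,c) via R1 from deriv(j,h), deriv(h,c)
round 3: derive deriv(a,b) via R1 from deriv(a,c), deriv(c,b)
round 3: derive deriv(a,f) via R1 from deriv(a,c), deriv(c,f)
round 3: derive deriv(a,i) via R1 from deriv(a,c), deriv(c,i)
round 3: derive deriv(e,g) via R1 from deriv(e,a), deriv(a,g)
round 3: derive deriv(e,j) via R1 from deriv(e,a), deriv(a,j)
round 3: derive deriv(f,f) via R1 from deriv(f,c), deriv(c,f)
round 3: derive deriv(f,i) via R1 from deriv(f,c), deriv(c,i)
round 3: derive deriv(g,b) via R1 from deriv(g,c), deriv(c,b)
round 3: derive deriv(g,f) via R1 from deriv(g,c), deriv(c,f)
round 3: derive deriv(g,i) via R1 from deriv(g,c), deriv(c,i)
round 3: derive deriv(i,a) via R1 from deriv(i,g), deriv(g,a)
round 3: derive deriv(i,b) via R1 from deriv(i,h), deriv(h,b)
round 3: derive deriv(i,c) via R1 from deriv(i,g), deriv(g,c)
round 3: derive deriv(i,f) via R1 from deriv(i,h), deriv(h,f)
round 3: derive deriv(i,i) via R1 from deriv(i,h), deriv(h,i)
round 3: derive deriv(j,b) via R1 from deriv(j,c), deriv(c,b)
round 3: derive deriv(j,f) via R1 from deriv(j,c), deriv(c,f)
round 3: derive deriv(j,i) via R1 from deriv(j,c), deriv(c,i)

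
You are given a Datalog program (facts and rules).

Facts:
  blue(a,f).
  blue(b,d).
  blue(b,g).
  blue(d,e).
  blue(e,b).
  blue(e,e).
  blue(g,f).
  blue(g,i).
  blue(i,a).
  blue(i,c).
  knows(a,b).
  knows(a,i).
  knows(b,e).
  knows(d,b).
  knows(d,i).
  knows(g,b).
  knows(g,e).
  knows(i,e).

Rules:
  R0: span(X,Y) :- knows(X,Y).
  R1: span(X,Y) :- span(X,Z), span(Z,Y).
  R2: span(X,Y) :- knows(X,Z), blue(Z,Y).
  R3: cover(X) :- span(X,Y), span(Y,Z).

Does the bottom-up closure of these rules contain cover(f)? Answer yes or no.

round 1: derive span(a,b) via R0 from knows(a,b)
round 1: derive span(a,i) via R0 from knows(a,i)
round 1: derive span(b,e) via R0 from knows(b,e)
round 1: derive span(d,b) via R0 from knows(d,b)
round 1: derive span(d,i) via R0 from knows(d,i)
round 1: derive span(g,b) via R0 from knows(g,b)
round 1: derive span(g,e) via R0 from knows(g,e)
round 1: derive span(i,e) via R0 from knows(i,e)
round 1: derive span(a,a) via R2 from knows(a,i), blue(i,a)
round 1: derive span(a,c) via R2 from knows(a,i), blue(i,c)
round 1: derive span(a,d) via R2 from knows(a,b), blue(b,d)
round 1: derive span(a,g) via R2 from knows(a,b), blue(b,g)
round 1: derive span(b,b) via R2 from knows(b,e), blue(e,b)
round 1: derive span(d,a) via R2 from knows(d,i), blue(i,a)
round 1: derive span(d,c) via R2 from knows(d,i), blue(i,c)
round 1: derive span(d,d) via R2 from knows(d,b), blue(b,d)
round 1: derive span(d,g) via R2 from knows(d,b), blue(b,g)
round 1: derive span(g,d) via R2 from knows(g,b), blue(b,d)
round 1: derive span(g,g) via R2 from knows(g,b), blue(b,g)
round 1: derive span(i,b) via R2 from knows(i,e), blue(e,b)
round 2: derive span(a,e) via R1 from span(a,b), span(b,e)
round 2: derive span(d,e) via R1 from span(d,b), span(b,e)
round 2: derive span(g,a) via R1 from span(g,d), span(d,a)
round 2: derive span(g,c) via R1 from span(g,d), span(d,c)
round 2: derive span(g,i) via R1 from span(g,d), span(d,i)
round 2: derive cover(a) via R3 from span(a,a), span(a,a)
round 2: derive cover(b) via R3 from span(b,b), span(b,b)
round 2: derive cover(d) via R3 from span(d,a), span(a,a)
round 2: derive cover(g) via R3 from span(g,b), span(b,b)
round 2: derive cover(i) via R3 from span(i,b), span(b,b)

no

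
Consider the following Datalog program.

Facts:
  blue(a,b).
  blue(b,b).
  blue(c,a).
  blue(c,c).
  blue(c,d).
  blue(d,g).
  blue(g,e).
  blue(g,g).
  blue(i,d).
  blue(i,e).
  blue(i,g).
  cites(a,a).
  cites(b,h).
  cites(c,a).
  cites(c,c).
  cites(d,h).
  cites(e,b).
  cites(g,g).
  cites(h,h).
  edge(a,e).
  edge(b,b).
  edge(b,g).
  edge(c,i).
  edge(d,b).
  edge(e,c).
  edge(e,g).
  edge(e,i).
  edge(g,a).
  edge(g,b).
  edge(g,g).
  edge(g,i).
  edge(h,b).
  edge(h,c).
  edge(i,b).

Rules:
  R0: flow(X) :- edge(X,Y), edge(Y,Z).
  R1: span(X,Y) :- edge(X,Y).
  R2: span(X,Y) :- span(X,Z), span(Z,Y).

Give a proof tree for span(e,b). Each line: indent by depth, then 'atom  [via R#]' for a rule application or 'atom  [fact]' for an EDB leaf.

span(e,b)  [via R2]
  span(e,g)  [via R1]
    edge(e,g)  [fact]
  span(g,b)  [via R1]
    edge(g,b)  [fact]

round 1: derive span(a,e) via R1 from edge(a,e)
round 1: derive span(b,b) via R1 from edge(b,b)
round 1: derive span(b,g) via R1 from edge(b,g)
round 1: derive span(c,i) via R1 from edge(c,i)
round 1: derive span(d,b) via R1 from edge(d,b)
round 1: derive span(e,c) via R1 from edge(e,c)
round 1: derive span(e,g) via R1 from edge(e,g)
round 1: derive span(e,i) via R1 from edge(e,i)
round 1: derive span(g,a) via R1 from edge(g,a)
round 1: derive span(g,b) via R1 from edge(g,b)
round 1: derive span(g,g) via R1 from edge(g,g)
round 1: derive span(g,i) via R1 from edge(g,i)
round 1: derive span(h,b) via R1 from edge(h,b)
round 1: derive span(h,c) via R1 from edge(h,c)
round 1: derive span(i,b) via R1 from edge(i,b)
round 2: derive span(a,c) via R2 from span(a,e), span(e,c)
round 2: derive span(a,g) via R2 from span(a,e), span(e,g)
round 2: derive span(a,i) via R2 from span(a,e), span(e,i)
round 2: derive span(b,a) via R2 from span(b,g), span(g,a)
round 2: derive span(b,i) via R2 from span(b,g), span(g,i)
round 2: derive span(c,b) via R2 from span(c,i), span(i,b)
round 2: derive span(d,g) via R2 from span(d,b), span(b,g)
round 2: derive span(e,a) via R2 from span(e,g), span(g,a)
round 2: derive span(e,b) via R2 from span(e,g), span(g,b)
round 2: derive span(g,e) via R2 from span(g,a), span(a,e)
round 2: derive span(h,g) via R2 from span(h,b), span(b,g)
round 2: derive span(h,i) via R2 from span(h,c), span(c,i)
round 2: derive span(i,g) via R2 from span(i,b), span(b,g)
round 3: derive span(a,a) via R2 from span(a,e), span(e,a)
round 3: derive span(a,b) via R2 from span(a,c), span(c,b)
round 3: derive span(b,c) via R2 from span(b,a), span(a,c)
round 3: derive span(b,e) via R2 from span(b,a), span(a,e)
round 3: derive span(c,a) via R2 from span(c,b), span(b,a)
round 3: derive span(c,g) via R2 from span(c,b), span(b,g)
round 3: derive span(d,a) via R2 from span(d,b), span(b,a)
round 3: derive span(d,e) via R2 from span(d,g), span(g,e)
round 3: derive span(d,i) via R2 from span(d,b), span(b,i)
round 3: derive span(e,e) via R2 from span(e,a), span(a,e)
round 3: derive span(g,c) via R2 from span(g,a), span(a,c)
round 3: derive span(h,a) via R2 from span(h,b), span(b,a)
round 3: derive span(h,e) via R2 from span(h,g), span(g,e)
round 3: derive span(i,a) via R2 from span(i,b), span(b,a)
round 3: derive span(i,e) via R2 from span(i,g), span(g,e)
round 3: derive span(i,i) via R2 from span(i,b), span(b,i)
round 4: derive span(c,c) via R2 from span(c,a), span(a,c)
round 4: derive span(c,e) via R2 from span(c,a), span(a,e)
round 4: derive span(d,c) via R2 from span(d,a), span(a,c)
round 4: derive span(i,c) via R2 from span(i,a), span(a,c)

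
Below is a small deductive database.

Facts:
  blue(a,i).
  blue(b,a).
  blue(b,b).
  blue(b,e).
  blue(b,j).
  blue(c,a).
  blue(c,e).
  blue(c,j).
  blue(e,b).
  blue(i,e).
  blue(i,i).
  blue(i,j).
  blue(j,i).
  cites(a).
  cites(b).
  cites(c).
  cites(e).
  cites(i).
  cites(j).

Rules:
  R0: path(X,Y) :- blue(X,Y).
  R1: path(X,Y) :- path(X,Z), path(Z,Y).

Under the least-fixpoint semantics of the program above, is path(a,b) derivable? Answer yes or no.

yes

round 1: derive path(a,i) via R0 from blue(a,i)
round 1: derive path(b,a) via R0 from blue(b,a)
round 1: derive path(b,b) via R0 from blue(b,b)
round 1: derive path(b,e) via R0 from blue(b,e)
round 1: derive path(b,j) via R0 from blue(b,j)
round 1: derive path(c,a) via R0 from blue(c,a)
round 1: derive path(c,e) via R0 from blue(c,e)
round 1: derive path(c,j) via R0 from blue(c,j)
round 1: derive path(e,b) via R0 from blue(e,b)
round 1: derive path(i,e) via R0 from blue(i,e)
round 1: derive path(i,i) via R0 from blue(i,i)
round 1: derive path(i,j) via R0 from blue(i,j)
round 1: derive path(j,i) via R0 from blue(j,i)
round 2: derive path(a,e) via R1 from path(a,i), path(i,e)
round 2: derive path(a,j) via R1 from path(a,i), path(i,j)
round 2: derive path(b,i) via R1 from path(b,a), path(a,i)
round 2: derive path(c,b) via R1 from path(c,e), path(e,b)
round 2: derive path(c,i) via R1 from path(c,a), path(a,i)
round 2: derive path(e,a) via R1 from path(e,b), path(b,a)
round 2: derive path(e,e) via R1 from path(e,b), path(b,e)
round 2: derive path(e,j) via R1 from path(e,b), path(b,j)
round 2: derive path(i,b) via R1 from path(i,e), path(e,b)
round 2: derive path(j,e) via R1 from path(j,i), path(i,e)
round 2: derive path(j,j) via R1 from path(j,i), path(i,j)
round 3: derive path(a,a) via R1 from path(a,e), path(e,a)
round 3: derive path(a,b) via R1 from path(a,e), path(e,b)
round 3: derive path(e,i) via R1 from path(e,a), path(a,i)
round 3: derive path(i,a) via R1 from path(i,b), path(b,a)
round 3: derive path(j,a) via R1 from path(j,e), path(e,a)
round 3: derive path(j,b) via R1 from path(j,e), path(e,b)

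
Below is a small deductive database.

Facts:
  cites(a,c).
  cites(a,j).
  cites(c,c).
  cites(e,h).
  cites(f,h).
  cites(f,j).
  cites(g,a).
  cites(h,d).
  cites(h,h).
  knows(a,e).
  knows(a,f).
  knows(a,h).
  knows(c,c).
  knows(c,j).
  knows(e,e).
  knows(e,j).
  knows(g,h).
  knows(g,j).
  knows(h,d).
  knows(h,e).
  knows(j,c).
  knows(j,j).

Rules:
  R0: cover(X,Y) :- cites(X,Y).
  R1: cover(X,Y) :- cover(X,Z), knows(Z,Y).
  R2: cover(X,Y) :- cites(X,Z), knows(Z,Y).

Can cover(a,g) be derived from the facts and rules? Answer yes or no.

round 1: derive cover(a,c) via R0 from cites(a,c)
round 1: derive cover(a,j) via R0 from cites(a,j)
round 1: derive cover(c,c) via R0 from cites(c,c)
round 1: derive cover(e,h) via R0 from cites(e,h)
round 1: derive cover(f,h) via R0 from cites(f,h)
round 1: derive cover(f,j) via R0 from cites(f,j)
round 1: derive cover(g,a) via R0 from cites(g,a)
round 1: derive cover(h,d) via R0 from cites(h,d)
round 1: derive cover(h,h) via R0 from cites(h,h)
round 1: derive cover(c,j) via R2 from cites(c,c), knows(c,j)
round 1: derive cover(e,d) via R2 from cites(e,h), knows(h,d)
round 1: derive cover(e,e) via R2 from cites(e,h), knows(h,e)
round 1: derive cover(f,c) via R2 from cites(f,j), knows(j,c)
round 1: derive cover(f,d) via R2 from cites(f,h), knows(h,d)
round 1: derive cover(f,e) via R2 from cites(f,h), knows(h,e)
round 1: derive cover(g,e) via R2 from cites(g,a), knows(a,e)
round 1: derive cover(g,f) via R2 from cites(g,a), knows(a,f)
round 1: derive cover(g,h) via R2 from cites(g,a), knows(a,h)
round 1: derive cover(h,e) via R2 from cites(h,h), knows(h,e)
round 2: derive cover(e,j) via R1 from cover(e,e), knows(e,j)
round 2: derive cover(g,d) via R1 from cover(g,h), knows(h,d)
round 2: derive cover(g,j) via R1 from cover(g,e), knows(e,j)
round 2: derive cover(h,j) via R1 from cover(h,e), knows(e,j)
round 3: derive cover(e,c) via R1 from cover(e,j), knows(j,c)
round 3: derive cover(g,c) via R1 from cover(g,j), knows(j,c)
round 3: derive cover(h,c) via R1 from cover(h,j), knows(j,c)

no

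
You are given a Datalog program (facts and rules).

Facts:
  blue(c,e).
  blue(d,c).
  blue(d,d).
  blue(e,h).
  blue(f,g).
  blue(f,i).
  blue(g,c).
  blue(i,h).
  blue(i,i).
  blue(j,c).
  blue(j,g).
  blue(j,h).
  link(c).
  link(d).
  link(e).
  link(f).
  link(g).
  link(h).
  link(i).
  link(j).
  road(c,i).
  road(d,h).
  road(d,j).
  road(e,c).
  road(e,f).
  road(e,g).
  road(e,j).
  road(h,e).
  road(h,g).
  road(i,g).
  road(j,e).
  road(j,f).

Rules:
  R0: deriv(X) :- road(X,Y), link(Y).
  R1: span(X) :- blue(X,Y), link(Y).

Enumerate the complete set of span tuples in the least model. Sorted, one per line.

round 1: derive span(c) via R1 from blue(c,e), link(e)
round 1: derive span(d) via R1 from blue(d,c), link(c)
round 1: derive span(e) via R1 from blue(e,h), link(h)
round 1: derive span(f) via R1 from blue(f,g), link(g)
round 1: derive span(g) via R1 from blue(g,c), link(c)
round 1: derive span(i) via R1 from blue(i,h), link(h)
round 1: derive span(j) via R1 from blue(j,c), link(c)

span(c)
span(d)
span(e)
span(f)
span(g)
span(i)
span(j)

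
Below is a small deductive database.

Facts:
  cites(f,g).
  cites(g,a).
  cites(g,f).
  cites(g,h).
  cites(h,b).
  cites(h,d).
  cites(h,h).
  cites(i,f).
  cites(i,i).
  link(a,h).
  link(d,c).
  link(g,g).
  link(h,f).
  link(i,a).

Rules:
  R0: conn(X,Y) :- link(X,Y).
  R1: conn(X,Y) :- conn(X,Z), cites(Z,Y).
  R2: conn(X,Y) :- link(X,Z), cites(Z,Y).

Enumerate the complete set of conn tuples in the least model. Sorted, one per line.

conn(a,b)
conn(a,d)
conn(a,h)
conn(d,c)
conn(g,a)
conn(g,b)
conn(g,d)
conn(g,f)
conn(g,g)
conn(g,h)
conn(h,a)
conn(h,b)
conn(h,d)
conn(h,f)
conn(h,g)
conn(h,h)
conn(i,a)

round 1: derive conn(a,h) via R0 from link(a,h)
round 1: derive conn(d,c) via R0 from link(d,c)
round 1: derive conn(g,g) via R0 from link(g,g)
round 1: derive conn(h,f) via R0 from link(h,f)
round 1: derive conn(i,a) via R0 from link(i,a)
round 1: derive conn(a,b) via R2 from link(a,h), cites(h,b)
round 1: derive conn(a,d) via R2 from link(a,h), cites(h,d)
round 1: derive conn(g,a) via R2 from link(g,g), cites(g,a)
round 1: derive conn(g,f) via R2 from link(g,g), cites(g,f)
round 1: derive conn(g,h) via R2 from link(g,g), cites(g,h)
round 1: derive conn(h,g) via R2 from link(h,f), cites(f,g)
round 2: derive conn(g,b) via R1 from conn(g,h), cites(h,b)
round 2: derive conn(g,d) via R1 from conn(g,h), cites(h,d)
round 2: derive conn(h,a) via R1 from conn(h,g), cites(g,a)
round 2: derive conn(h,h) via R1 from conn(h,g), cites(g,h)
round 3: derive conn(h,b) via R1 from conn(h,h), cites(h,b)
round 3: derive conn(h,d) via R1 from conn(h,h), cites(h,d)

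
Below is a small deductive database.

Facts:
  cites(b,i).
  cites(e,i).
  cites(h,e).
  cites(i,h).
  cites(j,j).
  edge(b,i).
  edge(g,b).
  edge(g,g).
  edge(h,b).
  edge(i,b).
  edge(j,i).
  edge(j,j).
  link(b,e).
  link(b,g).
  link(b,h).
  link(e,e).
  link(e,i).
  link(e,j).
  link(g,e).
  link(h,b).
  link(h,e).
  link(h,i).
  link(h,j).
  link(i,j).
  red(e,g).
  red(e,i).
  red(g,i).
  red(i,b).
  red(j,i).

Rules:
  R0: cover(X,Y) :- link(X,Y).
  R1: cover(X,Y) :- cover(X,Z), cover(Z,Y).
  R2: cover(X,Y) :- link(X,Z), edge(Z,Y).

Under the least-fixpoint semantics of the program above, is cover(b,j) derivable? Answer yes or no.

round 1: derive cover(b,e) via R0 from link(b,e)
round 1: derive cover(b,g) via R0 from link(b,g)
round 1: derive cover(b,h) via R0 from link(b,h)
round 1: derive cover(e,e) via R0 from link(e,e)
round 1: derive cover(e,i) via R0 from link(e,i)
round 1: derive cover(e,j) via R0 from link(e,j)
round 1: derive cover(g,e) via R0 from link(g,e)
round 1: derive cover(h,b) via R0 from link(h,b)
round 1: derive cover(h,e) via R0 from link(h,e)
round 1: derive cover(h,i) via R0 from link(h,i)
round 1: derive cover(h,j) via R0 from link(h,j)
round 1: derive cover(i,j) via R0 from link(i,j)
round 1: derive cover(b,b) via R2 from link(b,g), edge(g,b)
round 1: derive cover(e,b) via R2 from link(e,i), edge(i,b)
round 1: derive cover(i,i) via R2 from link(i,j), edge(j,i)
round 2: derive cover(b,i) via R1 from cover(b,e), cover(e,i)
round 2: derive cover(b,j) via R1 from cover(b,e), cover(e,j)
round 2: derive cover(e,g) via R1 from cover(e,b), cover(b,g)
round 2: derive cover(e,h) via R1 from cover(e,b), cover(b,h)
round 2: derive cover(g,b) via R1 from cover(g,e), cover(e,b)
round 2: derive cover(g,i) via R1 from cover(g,e), cover(e,i)
round 2: derive cover(g,j) via R1 from cover(g,e), cover(e,j)
round 2: derive cover(h,g) via R1 from cover(h,b), cover(b,g)
round 2: derive cover(h,h) via R1 from cover(h,b), cover(b,h)
round 3: derive cover(g,g) via R1 from cover(g,b), cover(b,g)
round 3: derive cover(g,h) via R1 from cover(g,b), cover(b,h)

yes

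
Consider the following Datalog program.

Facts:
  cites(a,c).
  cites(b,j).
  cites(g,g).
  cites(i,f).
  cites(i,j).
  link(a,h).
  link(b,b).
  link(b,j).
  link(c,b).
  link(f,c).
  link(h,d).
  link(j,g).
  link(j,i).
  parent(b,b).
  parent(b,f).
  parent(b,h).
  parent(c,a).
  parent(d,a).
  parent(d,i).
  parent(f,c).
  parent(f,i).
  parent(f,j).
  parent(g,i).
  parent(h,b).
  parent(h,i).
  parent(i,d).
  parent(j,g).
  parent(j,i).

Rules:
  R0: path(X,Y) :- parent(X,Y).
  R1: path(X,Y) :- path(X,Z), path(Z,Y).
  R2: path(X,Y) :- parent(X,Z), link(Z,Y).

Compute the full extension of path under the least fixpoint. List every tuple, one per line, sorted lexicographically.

path(b,a)
path(b,b)
path(b,c)
path(b,d)
path(b,f)
path(b,g)
path(b,h)
path(b,i)
path(b,j)
path(c,a)
path(c,b)
path(c,c)
path(c,d)
path(c,f)
path(c,g)
path(c,h)
path(c,i)
path(c,j)
path(d,a)
path(d,b)
path(d,c)
path(d,d)
path(d,f)
path(d,g)
path(d,h)
path(d,i)
path(d,j)
path(f,a)
path(f,b)
path(f,c)
path(f,d)
path(f,f)
path(f,g)
path(f,h)
path(f,i)
path(f,j)
path(g,a)
path(g,b)
path(g,c)
path(g,d)
path(g,f)
path(g,g)
path(g,h)
path(g,i)
path(g,j)
path(h,a)
path(h,b)
path(h,c)
path(h,d)
path(h,f)
path(h,g)
path(h,h)
path(h,i)
path(h,j)
path(i,a)
path(i,b)
path(i,c)
path(i,d)
path(i,f)
path(i,g)
path(i,h)
path(i,i)
path(i,j)
path(j,a)
path(j,b)
path(j,c)
path(j,d)
path(j,f)
path(j,g)
path(j,h)
path(j,i)
path(j,j)

round 1: derive path(b,b) via R0 from parent(b,b)
round 1: derive path(b,f) via R0 from parent(b,f)
round 1: derive path(b,h) via R0 from parent(b,h)
round 1: derive path(c,a) via R0 from parent(c,a)
round 1: derive path(d,a) via R0 from parent(d,a)
round 1: derive path(d,i) via R0 from parent(d,i)
round 1: derive path(f,c) via R0 from parent(f,c)
round 1: derive path(f,i) via R0 from parent(f,i)
round 1: derive path(f,j) via R0 from parent(f,j)
round 1: derive path(g,i) via R0 from parent(g,i)
round 1: derive path(h,b) via R0 from parent(h,b)
round 1: derive path(h,i) via R0 from parent(h,i)
round 1: derive path(i,d) via R0 from parent(i,d)
round 1: derive path(j,g) via R0 from parent(j,g)
round 1: derive path(j,i) via R0 from parent(j,i)
round 1: derive path(b,c) via R2 from parent(b,f), link(f,c)
round 1: derive path(b,d) via R2 from parent(b,h), link(h,d)
round 1: derive path(b,j) via R2 from parent(b,b), link(b,j)
round 1: derive path(c,h) via R2 from parent(c,a), link(a,h)
round 1: derive path(d,h) via R2 from parent(d,a), link(a,h)
round 1: derive path(f,b) via R2 from parent(f,c), link(c,b)
round 1: derive path(f,g) via R2 from parent(f,j), link(j,g)
round 1: derive path(h,j) via R2 from parent(h,b), link(b,j)
round 2: derive path(b,a) via R1 from path(b,c), path(c,a)
round 2: derive path(b,g) via R1 from path(b,f), path(f,g)
round 2: derive path(b,i) via R1 from path(b,d), path(d,i)
round 2: derive path(c,b) via R1 from path(c,h), path(h,b)
round 2: derive path(c,i) via R1 from path(c,h), path(h,i)
round 2: derive path(c,j) via R1 from path(c,h), path(h,j)
round 2: derive path(d,b) via R1 from path(d,h), path(h,b)
round 2: derive path(d,d) via R1 from path(d,i), path(i,d)
round 2: derive path(d,j) via R1 from path(d,h), path(h,j)
round 2: derive path(f,a) via R1 from path(f,c), path(c,a)
round 2: derive path(f,d) via R1 from path(f,b), path(b,d)
round 2: derive path(f,f) via R1 from path(f,b), path(b,f)
round 2: derive path(f,h) via R1 from path(f,b), path(b,h)
round 2: derive path(g,d) via R1 from path(g,i), path(i,d)
round 2: derive path(h,c) via R1 from path(h,b), path(b,c)
round 2: derive path(h,d) via R1 from path(h,b), path(b,d)
round 2: derive path(h,f) via R1 from path(h,b), path(b,f)
round 2: derive path(h,g) via R1 from path(h,j), path(j,g)
round 2: derive path(h,h) via R1 from path(h,b), path(b,h)
round 2: derive path(i,a) via R1 from path(i,d), path(d,a)
round 2: derive path(i,h) via R1 from path(i,d), path(d,h)
round 2: derive path(i,i) via R1 from path(i,d), path(d,i)
round 2: derive path(j,d) via R1 from path(j,i), path(i,d)
round 3: derive path(c,c) via R1 from path(c,b), path(b,c)
round 3: derive path(c,d) via R1 from path(c,b), path(b,d)
round 3: derive path(c,f) via R1 from path(c,b), path(b,f)
round 3: derive path(c,g) via R1 from path(c,b), path(b,g)
round 3: derive path(d,c) via R1 from path(d,b), path(b,c)
round 3: derive path(d,f) via R1 from path(d,b), path(b,f)
round 3: derive path(d,g) via R1 from path(d,b), path(b,g)
round 3: derive path(g,a) via R1 from path(g,d), path(d,a)
round 3: derive path(g,b) via R1 from path(g,d), path(d,b)
round 3: derive path(g,h) via R1 from path(g,d), path(d,h)
round 3: derive path(g,j) via R1 from path(g,d), path(d,j)
round 3: derive path(h,a) via R1 from path(h,b), path(b,a)
round 3: derive path(i,b) via R1 from path(i,d), path(d,b)
round 3: derive path(i,c) via R1 from path(i,h), path(h,c)
round 3: derive path(i,f) via R1 from path(i,h), path(h,f)
round 3: derive path(i,g) via R1 from path(i,h), path(h,g)
round 3: derive path(i,j) via R1 from path(i,d), path(d,j)
round 3: derive path(j,a) via R1 from path(j,d), path(d,a)
round 3: derive path(j,b) via R1 from path(j,d), path(d,b)
round 3: derive path(j,h) via R1 from path(j,d), path(d,h)
round 3: derive path(j,j) via R1 from path(j,d), path(d,j)
round 4: derive path(g,c) via R1 from path(g,b), path(b,c)
round 4: derive path(g,f) via R1 from path(g,b), path(b,f)
round 4: derive path(g,g) via R1 from path(g,b), path(b,g)
round 4: derive path(j,c) via R1 from path(j,b), path(b,c)
round 4: derive path(j,f) via R1 from path(j,b), path(b,f)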